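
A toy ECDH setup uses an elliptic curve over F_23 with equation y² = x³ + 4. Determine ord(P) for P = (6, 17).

2P: tangent at (6, 17): λ = (3·6² + 0)/(2·17) ≡ 16/11. 11⁻¹ ≡ 21 (mod 23), so λ ≡ 16·21 ≡ 14.
  x = λ² - 6 - 6 = 196 - 12 ≡ 0; y = λ·(6 - 0) - 17 ≡ 21. → (0, 21)
3P: (0, 21) + (6, 17). λ = (17 - 21)/(6 - 0) ≡ 19/6 mod 23. 6⁻¹ ≡ 4 (mod 23) since 6·4 = 24 ≡ 1, so λ ≡ 7.
  x = λ² - 0 - 6 = 49 - 6 ≡ 20; y = λ·(0 - 20) - 21 ≡ 0. → (20, 0)
4P: (20, 0) + (6, 17). λ = (17 - 0)/(6 - 20) ≡ 17/9 mod 23. 9⁻¹ ≡ 18 (mod 23) since 9·18 = 162 ≡ 1, so λ ≡ 7.
  x = λ² - 20 - 6 = 49 - 26 ≡ 0; y = λ·(20 - 0) - 0 ≡ 2. → (0, 2)
5P: (0, 2) + (6, 17). λ = (17 - 2)/(6 - 0) ≡ 15/6 mod 23. 6⁻¹ ≡ 4 (mod 23) since 6·4 = 24 ≡ 1, so λ ≡ 14.
  x = λ² - 0 - 6 = 196 - 6 ≡ 6; y = λ·(0 - 6) - 2 ≡ 6. → (6, 6)
6P: (6, 6) + (6, 17): same x and y₁ ≡ -y₂, so the sum is O.
6P = O, so the order is 6.

6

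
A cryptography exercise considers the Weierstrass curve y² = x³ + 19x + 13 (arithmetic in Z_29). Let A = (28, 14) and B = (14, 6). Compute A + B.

(11, 4)

(28, 14) + (14, 6). λ = (6 - 14)/(14 - 28) ≡ 21/15 mod 29. 15⁻¹ ≡ 2 (mod 29), so λ ≡ 13.
  x = λ² - 28 - 14 = 169 - 42 ≡ 11; y = λ·(28 - 11) - 14 ≡ 4. → (11, 4)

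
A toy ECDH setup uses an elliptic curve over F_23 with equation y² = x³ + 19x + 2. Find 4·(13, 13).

(12, 7)

Write Q = (13, 13).
Double-and-add on 4 = (100)₂. Start with Q = (13, 13) for the leading 1-bit.
double: tangent at (13, 13): λ = (3·13² + 19)/(2·13) ≡ 20/3. 3⁻¹ ≡ 8 (mod 23), so λ ≡ 20·8 ≡ 22.
  x = λ² - 13 - 13 = 484 - 26 ≡ 21; y = λ·(13 - 21) - 13 ≡ 18. → (21, 18)
double: tangent at (21, 18): λ = (3·21² + 19)/(2·18) ≡ 8/13. 13⁻¹ ≡ 16 (mod 23) since 13·16 = 208 ≡ 1, so λ ≡ 8·16 ≡ 13.
  x = λ² - 21 - 21 = 169 - 42 ≡ 12; y = λ·(21 - 12) - 18 ≡ 7. → (12, 7)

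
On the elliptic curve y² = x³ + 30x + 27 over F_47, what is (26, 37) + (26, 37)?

(7, 43)

tangent at (26, 37): λ = (3·26² + 30)/(2·37) ≡ 37/27. 27⁻¹ ≡ 7 (mod 47) since 27·7 = 189 ≡ 1, so λ ≡ 37·7 ≡ 24.
  x = λ² - 26 - 26 = 576 - 52 ≡ 7; y = λ·(26 - 7) - 37 ≡ 43. → (7, 43)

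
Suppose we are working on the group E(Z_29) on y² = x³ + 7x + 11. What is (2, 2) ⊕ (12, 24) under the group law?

(2, 2) + (12, 24). λ = (24 - 2)/(12 - 2) ≡ 22/10 mod 29. 10⁻¹ ≡ 3 (mod 29) since 10·3 = 30 ≡ 1, so λ ≡ 8.
  x = λ² - 2 - 12 = 64 - 14 ≡ 21; y = λ·(2 - 21) - 2 ≡ 20. → (21, 20)

(21, 20)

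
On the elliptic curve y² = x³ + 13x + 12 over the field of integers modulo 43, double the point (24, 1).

(30, 22)

tangent at (24, 1): λ = (3·24² + 13)/(2·1) ≡ 21/2. 2⁻¹ ≡ 22 (mod 43) since 2·22 = 44 ≡ 1, so λ ≡ 21·22 ≡ 32.
  x = λ² - 24 - 24 = 1024 - 48 ≡ 30; y = λ·(24 - 30) - 1 ≡ 22. → (30, 22)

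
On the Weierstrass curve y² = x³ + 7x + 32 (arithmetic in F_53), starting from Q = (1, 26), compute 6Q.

(17, 33)

Repeated addition: build up to 6Q.
2Q: tangent at (1, 26): λ = (3·1² + 7)/(2·26) ≡ 10/52. 52⁻¹ ≡ 52 (mod 53), so λ ≡ 10·52 ≡ 43.
  x = λ² - 1 - 1 = 1849 - 2 ≡ 45; y = λ·(1 - 45) - 26 ≡ 43. → (45, 43)
3Q: (45, 43) + (1, 26). λ = (26 - 43)/(1 - 45) ≡ 36/9 mod 53. 9⁻¹ ≡ 6 (mod 53), so λ ≡ 4.
  x = λ² - 45 - 1 = 16 - 46 ≡ 23; y = λ·(45 - 23) - 43 ≡ 45. → (23, 45)
4Q: (23, 45) + (1, 26). λ = (26 - 45)/(1 - 23) ≡ 34/31 mod 53. 31⁻¹ ≡ 12 (mod 53), so λ ≡ 37.
  x = λ² - 23 - 1 = 1369 - 24 ≡ 20; y = λ·(23 - 20) - 45 ≡ 13. → (20, 13)
5Q: (20, 13) + (1, 26). λ = (26 - 13)/(1 - 20) ≡ 13/34 mod 53. 34⁻¹ ≡ 39 (mod 53), so λ ≡ 30.
  x = λ² - 20 - 1 = 900 - 21 ≡ 31; y = λ·(20 - 31) - 13 ≡ 28. → (31, 28)
6Q: (31, 28) + (1, 26). λ = (26 - 28)/(1 - 31) ≡ 51/23 mod 53. 23⁻¹ ≡ 30 (mod 53), so λ ≡ 46.
  x = λ² - 31 - 1 = 2116 - 32 ≡ 17; y = λ·(31 - 17) - 28 ≡ 33. → (17, 33)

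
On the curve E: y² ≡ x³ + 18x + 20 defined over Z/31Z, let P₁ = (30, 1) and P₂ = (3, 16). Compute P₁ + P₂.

(30, 1) + (3, 16). λ = (16 - 1)/(3 - 30) ≡ 15/4 mod 31. 4⁻¹ ≡ 8 (mod 31) since 4·8 = 32 ≡ 1, so λ ≡ 27.
  x = λ² - 30 - 3 = 729 - 33 ≡ 14; y = λ·(30 - 14) - 1 ≡ 28. → (14, 28)

(14, 28)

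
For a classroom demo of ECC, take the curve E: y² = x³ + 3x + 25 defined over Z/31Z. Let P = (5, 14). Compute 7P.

(26, 3)

Double-and-add on 7 = (111)₂. Start with P = (5, 14) for the leading 1-bit.
double: tangent at (5, 14): λ = (3·5² + 3)/(2·14) ≡ 16/28. 28⁻¹ ≡ 10 (mod 31), so λ ≡ 16·10 ≡ 5.
  x = λ² - 5 - 5 = 25 - 10 ≡ 15; y = λ·(5 - 15) - 14 ≡ 29. → (15, 29)
add P: (15, 29) + (5, 14). λ = (14 - 29)/(5 - 15) ≡ 16/21 mod 31. 21⁻¹ ≡ 3 (mod 31), so λ ≡ 17.
  x = λ² - 15 - 5 = 289 - 20 ≡ 21; y = λ·(15 - 21) - 29 ≡ 24. → (21, 24)
double: tangent at (21, 24): λ = (3·21² + 3)/(2·24) ≡ 24/17. 17⁻¹ ≡ 11 (mod 31) since 17·11 = 187 ≡ 1, so λ ≡ 24·11 ≡ 16.
  x = λ² - 21 - 21 = 256 - 42 ≡ 28; y = λ·(21 - 28) - 24 ≡ 19. → (28, 19)
add P: (28, 19) + (5, 14). λ = (14 - 19)/(5 - 28) ≡ 26/8 mod 31. 8⁻¹ ≡ 4 (mod 31) since 8·4 = 32 ≡ 1, so λ ≡ 11.
  x = λ² - 28 - 5 = 121 - 33 ≡ 26; y = λ·(28 - 26) - 19 ≡ 3. → (26, 3)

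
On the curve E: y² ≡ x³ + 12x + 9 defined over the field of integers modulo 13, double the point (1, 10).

(1, 3)

tangent at (1, 10): λ = (3·1² + 12)/(2·10) ≡ 2/7. 7⁻¹ ≡ 2 (mod 13) since 7·2 = 14 ≡ 1, so λ ≡ 2·2 ≡ 4.
  x = λ² - 1 - 1 = 16 - 2 ≡ 1; y = λ·(1 - 1) - 10 ≡ 3. → (1, 3)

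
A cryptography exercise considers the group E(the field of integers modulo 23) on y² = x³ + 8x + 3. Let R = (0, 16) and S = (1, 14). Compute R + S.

(3, 13)

(0, 16) + (1, 14). λ = (14 - 16)/(1 - 0) ≡ 21/1 mod 23. 1⁻¹ ≡ 1 (mod 23), so λ ≡ 21.
  x = λ² - 0 - 1 = 441 - 1 ≡ 3; y = λ·(0 - 3) - 16 ≡ 13. → (3, 13)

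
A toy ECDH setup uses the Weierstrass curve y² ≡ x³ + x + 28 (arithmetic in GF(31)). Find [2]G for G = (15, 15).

tangent at (15, 15): λ = (3·15² + 1)/(2·15) ≡ 25/30. 30⁻¹ ≡ 30 (mod 31), so λ ≡ 25·30 ≡ 6.
  x = λ² - 15 - 15 = 36 - 30 ≡ 6; y = λ·(15 - 6) - 15 ≡ 8. → (6, 8)

(6, 8)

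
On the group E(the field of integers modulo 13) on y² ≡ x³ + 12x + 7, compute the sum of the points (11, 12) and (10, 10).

(9, 5)

(11, 12) + (10, 10). λ = (10 - 12)/(10 - 11) ≡ 11/12 mod 13. 12⁻¹ ≡ 12 (mod 13) since 12·12 = 144 ≡ 1, so λ ≡ 2.
  x = λ² - 11 - 10 = 4 - 21 ≡ 9; y = λ·(11 - 9) - 12 ≡ 5. → (9, 5)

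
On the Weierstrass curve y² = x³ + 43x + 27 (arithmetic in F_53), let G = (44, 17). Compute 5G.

(52, 47)

Double-and-add on 5 = (101)₂. Start with G = (44, 17) for the leading 1-bit.
double: tangent at (44, 17): λ = (3·44² + 43)/(2·17) ≡ 21/34. 34⁻¹ ≡ 39 (mod 53) since 34·39 = 1326 ≡ 1, so λ ≡ 21·39 ≡ 24.
  x = λ² - 44 - 44 = 576 - 88 ≡ 11; y = λ·(44 - 11) - 17 ≡ 33. → (11, 33)
double: tangent at (11, 33): λ = (3·11² + 43)/(2·33) ≡ 35/13. 13⁻¹ ≡ 49 (mod 53), so λ ≡ 35·49 ≡ 19.
  x = λ² - 11 - 11 = 361 - 22 ≡ 21; y = λ·(11 - 21) - 33 ≡ 42. → (21, 42)
add G: (21, 42) + (44, 17). λ = (17 - 42)/(44 - 21) ≡ 28/23 mod 53. 23⁻¹ ≡ 30 (mod 53), so λ ≡ 45.
  x = λ² - 21 - 44 = 2025 - 65 ≡ 52; y = λ·(21 - 52) - 42 ≡ 47. → (52, 47)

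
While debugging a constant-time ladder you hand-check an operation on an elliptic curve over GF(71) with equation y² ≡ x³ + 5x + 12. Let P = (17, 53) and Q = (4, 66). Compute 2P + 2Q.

First 2P:
Repeated addition: build up to 2P.
2P: tangent at (17, 53): λ = (3·17² + 5)/(2·53) ≡ 20/35. 35⁻¹ ≡ 69 (mod 71) since 35·69 = 2415 ≡ 1, so λ ≡ 20·69 ≡ 31.
  x = λ² - 17 - 17 = 961 - 34 ≡ 4; y = λ·(17 - 4) - 53 ≡ 66. → (4, 66)
2P = (4, 66).
Next 2Q:
Repeated addition: build up to 2Q.
2Q: tangent at (4, 66): λ = (3·4² + 5)/(2·66) ≡ 53/61. 61⁻¹ ≡ 7 (mod 71) since 61·7 = 427 ≡ 1, so λ ≡ 53·7 ≡ 16.
  x = λ² - 4 - 4 = 256 - 8 ≡ 35; y = λ·(4 - 35) - 66 ≡ 6. → (35, 6)
2Q = (35, 6).
Finally 2P + 2Q:
(4, 66) + (35, 6). λ = (6 - 66)/(35 - 4) ≡ 11/31 mod 71. 31⁻¹ ≡ 55 (mod 71), so λ ≡ 37.
  x = λ² - 4 - 35 = 1369 - 39 ≡ 52; y = λ·(4 - 52) - 66 ≡ 4. → (52, 4)

(52, 4)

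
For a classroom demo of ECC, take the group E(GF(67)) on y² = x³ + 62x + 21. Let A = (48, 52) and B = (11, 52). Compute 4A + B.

(18, 1)

First 4A:
Repeated addition: build up to 4A.
2A: tangent at (48, 52): λ = (3·48² + 62)/(2·52) ≡ 6/37. 37⁻¹ ≡ 29 (mod 67), so λ ≡ 6·29 ≡ 40.
  x = λ² - 48 - 48 = 1600 - 96 ≡ 30; y = λ·(48 - 30) - 52 ≡ 65. → (30, 65)
3A: (30, 65) + (48, 52). λ = (52 - 65)/(48 - 30) ≡ 54/18 mod 67. 18⁻¹ ≡ 41 (mod 67) since 18·41 = 738 ≡ 1, so λ ≡ 3.
  x = λ² - 30 - 48 = 9 - 78 ≡ 65; y = λ·(30 - 65) - 65 ≡ 31. → (65, 31)
4A: (65, 31) + (48, 52). λ = (52 - 31)/(48 - 65) ≡ 21/50 mod 67. 50⁻¹ ≡ 63 (mod 67), so λ ≡ 50.
  x = λ² - 65 - 48 = 2500 - 113 ≡ 42; y = λ·(65 - 42) - 31 ≡ 47. → (42, 47)
4A = (42, 47).
Finally 4A + B:
(42, 47) + (11, 52). λ = (52 - 47)/(11 - 42) ≡ 5/36 mod 67. 36⁻¹ ≡ 54 (mod 67), so λ ≡ 2.
  x = λ² - 42 - 11 = 4 - 53 ≡ 18; y = λ·(42 - 18) - 47 ≡ 1. → (18, 1)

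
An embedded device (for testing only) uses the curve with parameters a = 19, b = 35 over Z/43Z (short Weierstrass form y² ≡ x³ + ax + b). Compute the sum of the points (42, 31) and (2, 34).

(0, 11)

(42, 31) + (2, 34). λ = (34 - 31)/(2 - 42) ≡ 3/3 mod 43. 3⁻¹ ≡ 29 (mod 43) since 3·29 = 87 ≡ 1, so λ ≡ 1.
  x = λ² - 42 - 2 = 1 - 44 ≡ 0; y = λ·(42 - 0) - 31 ≡ 11. → (0, 11)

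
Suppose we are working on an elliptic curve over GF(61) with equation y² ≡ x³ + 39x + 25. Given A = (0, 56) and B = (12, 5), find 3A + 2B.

(16, 32)

First 3A:
Repeated addition: build up to 3A.
2A: tangent at (0, 56): λ = (3·0² + 39)/(2·56) ≡ 39/51. 51⁻¹ ≡ 6 (mod 61), so λ ≡ 39·6 ≡ 51.
  x = λ² - 0 - 0 = 2601 - 0 ≡ 39; y = λ·(0 - 39) - 56 ≡ 29. → (39, 29)
3A: (39, 29) + (0, 56). λ = (56 - 29)/(0 - 39) ≡ 27/22 mod 61. 22⁻¹ ≡ 25 (mod 61) since 22·25 = 550 ≡ 1, so λ ≡ 4.
  x = λ² - 39 - 0 = 16 - 39 ≡ 38; y = λ·(39 - 38) - 29 ≡ 36. → (38, 36)
3A = (38, 36).
Next 2B:
Repeated addition: build up to 2B.
2B: tangent at (12, 5): λ = (3·12² + 39)/(2·5) ≡ 44/10. 10⁻¹ ≡ 55 (mod 61), so λ ≡ 44·55 ≡ 41.
  x = λ² - 12 - 12 = 1681 - 24 ≡ 10; y = λ·(12 - 10) - 5 ≡ 16. → (10, 16)
2B = (10, 16).
Finally 3A + 2B:
(38, 36) + (10, 16). λ = (16 - 36)/(10 - 38) ≡ 41/33 mod 61. 33⁻¹ ≡ 37 (mod 61) since 33·37 = 1221 ≡ 1, so λ ≡ 53.
  x = λ² - 38 - 10 = 2809 - 48 ≡ 16; y = λ·(38 - 16) - 36 ≡ 32. → (16, 32)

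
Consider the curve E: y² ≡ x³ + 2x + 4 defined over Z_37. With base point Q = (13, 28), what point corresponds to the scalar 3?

Repeated addition: build up to 3Q.
2Q: tangent at (13, 28): λ = (3·13² + 2)/(2·28) ≡ 28/19. 19⁻¹ ≡ 2 (mod 37), so λ ≡ 28·2 ≡ 19.
  x = λ² - 13 - 13 = 361 - 26 ≡ 2; y = λ·(13 - 2) - 28 ≡ 33. → (2, 33)
3Q: (2, 33) + (13, 28). λ = (28 - 33)/(13 - 2) ≡ 32/11 mod 37. 11⁻¹ ≡ 27 (mod 37), so λ ≡ 13.
  x = λ² - 2 - 13 = 169 - 15 ≡ 6; y = λ·(2 - 6) - 33 ≡ 26. → (6, 26)

(6, 26)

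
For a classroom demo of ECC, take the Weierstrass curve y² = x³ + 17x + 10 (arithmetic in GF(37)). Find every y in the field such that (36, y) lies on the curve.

x³ + 17x + 10 = 47278 ≡ 29 (mod 37).
29 is a non-residue mod 37; no y exists.

none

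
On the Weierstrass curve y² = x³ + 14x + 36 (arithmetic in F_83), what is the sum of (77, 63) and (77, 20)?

O

The two points share x = 77 and their y-coordinates satisfy 63 + 20 ≡ 0 (mod 83), so they are inverses. Their sum is O.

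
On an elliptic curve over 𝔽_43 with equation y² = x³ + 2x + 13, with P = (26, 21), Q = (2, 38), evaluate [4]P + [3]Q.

(31, 14)

First 4P:
Double-and-add on 4 = (100)₂. Start with P = (26, 21) for the leading 1-bit.
double: tangent at (26, 21): λ = (3·26² + 2)/(2·21) ≡ 9/42. 42⁻¹ ≡ 42 (mod 43), so λ ≡ 9·42 ≡ 34.
  x = λ² - 26 - 26 = 1156 - 52 ≡ 29; y = λ·(26 - 29) - 21 ≡ 6. → (29, 6)
double: tangent at (29, 6): λ = (3·29² + 2)/(2·6) ≡ 31/12. 12⁻¹ ≡ 18 (mod 43), so λ ≡ 31·18 ≡ 42.
  x = λ² - 29 - 29 = 1764 - 58 ≡ 29; y = λ·(29 - 29) - 6 ≡ 37. → (29, 37)
4P = (29, 37).
Next 3Q:
Repeated addition: build up to 3Q.
2Q: tangent at (2, 38): λ = (3·2² + 2)/(2·38) ≡ 14/33. 33⁻¹ ≡ 30 (mod 43), so λ ≡ 14·30 ≡ 33.
  x = λ² - 2 - 2 = 1089 - 4 ≡ 10; y = λ·(2 - 10) - 38 ≡ 42. → (10, 42)
3Q: (10, 42) + (2, 38). λ = (38 - 42)/(2 - 10) ≡ 39/35 mod 43. 35⁻¹ ≡ 16 (mod 43) since 35·16 = 560 ≡ 1, so λ ≡ 22.
  x = λ² - 10 - 2 = 484 - 12 ≡ 42; y = λ·(10 - 42) - 42 ≡ 28. → (42, 28)
3Q = (42, 28).
Finally 4P + 3Q:
(29, 37) + (42, 28). λ = (28 - 37)/(42 - 29) ≡ 34/13 mod 43. 13⁻¹ ≡ 10 (mod 43), so λ ≡ 39.
  x = λ² - 29 - 42 = 1521 - 71 ≡ 31; y = λ·(29 - 31) - 37 ≡ 14. → (31, 14)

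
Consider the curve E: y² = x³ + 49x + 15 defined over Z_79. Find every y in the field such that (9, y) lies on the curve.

0

x³ + 49x + 15 = 1185 ≡ 0 (mod 79).
Only y = 0 satisfies y² ≡ 0.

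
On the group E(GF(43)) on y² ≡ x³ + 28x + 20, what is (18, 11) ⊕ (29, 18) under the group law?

(6, 24)

(18, 11) + (29, 18). λ = (18 - 11)/(29 - 18) ≡ 7/11 mod 43. 11⁻¹ ≡ 4 (mod 43) since 11·4 = 44 ≡ 1, so λ ≡ 28.
  x = λ² - 18 - 29 = 784 - 47 ≡ 6; y = λ·(18 - 6) - 11 ≡ 24. → (6, 24)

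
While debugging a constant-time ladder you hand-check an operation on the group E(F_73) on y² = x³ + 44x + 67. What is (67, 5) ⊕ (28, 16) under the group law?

(47, 53)

(67, 5) + (28, 16). λ = (16 - 5)/(28 - 67) ≡ 11/34 mod 73. 34⁻¹ ≡ 58 (mod 73) since 34·58 = 1972 ≡ 1, so λ ≡ 54.
  x = λ² - 67 - 28 = 2916 - 95 ≡ 47; y = λ·(67 - 47) - 5 ≡ 53. → (47, 53)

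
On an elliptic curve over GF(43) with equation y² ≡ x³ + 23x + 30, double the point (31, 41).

(12, 23)

tangent at (31, 41): λ = (3·31² + 23)/(2·41) ≡ 25/39. 39⁻¹ ≡ 32 (mod 43), so λ ≡ 25·32 ≡ 26.
  x = λ² - 31 - 31 = 676 - 62 ≡ 12; y = λ·(31 - 12) - 41 ≡ 23. → (12, 23)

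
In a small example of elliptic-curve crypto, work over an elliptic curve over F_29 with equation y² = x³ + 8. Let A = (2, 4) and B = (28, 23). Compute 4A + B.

(22, 10)

First 4A:
Repeated addition: build up to 4A.
2A: tangent at (2, 4): λ = (3·2² + 0)/(2·4) ≡ 12/8. 8⁻¹ ≡ 11 (mod 29) since 8·11 = 88 ≡ 1, so λ ≡ 12·11 ≡ 16.
  x = λ² - 2 - 2 = 256 - 4 ≡ 20; y = λ·(2 - 20) - 4 ≡ 27. → (20, 27)
3A: (20, 27) + (2, 4). λ = (4 - 27)/(2 - 20) ≡ 6/11 mod 29. 11⁻¹ ≡ 8 (mod 29) since 11·8 = 88 ≡ 1, so λ ≡ 19.
  x = λ² - 20 - 2 = 361 - 22 ≡ 20; y = λ·(20 - 20) - 27 ≡ 2. → (20, 2)
4A: (20, 2) + (2, 4). λ = (4 - 2)/(2 - 20) ≡ 2/11 mod 29. 11⁻¹ ≡ 8 (mod 29) since 11·8 = 88 ≡ 1, so λ ≡ 16.
  x = λ² - 20 - 2 = 256 - 22 ≡ 2; y = λ·(20 - 2) - 2 ≡ 25. → (2, 25)
4A = (2, 25).
Finally 4A + B:
(2, 25) + (28, 23). λ = (23 - 25)/(28 - 2) ≡ 27/26 mod 29. 26⁻¹ ≡ 19 (mod 29) since 26·19 = 494 ≡ 1, so λ ≡ 20.
  x = λ² - 2 - 28 = 400 - 30 ≡ 22; y = λ·(2 - 22) - 25 ≡ 10. → (22, 10)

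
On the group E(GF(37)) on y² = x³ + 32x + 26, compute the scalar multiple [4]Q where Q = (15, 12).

(16, 34)

Double-and-add on 4 = (100)₂. Start with Q = (15, 12) for the leading 1-bit.
double: tangent at (15, 12): λ = (3·15² + 32)/(2·12) ≡ 4/24. 24⁻¹ ≡ 17 (mod 37) since 24·17 = 408 ≡ 1, so λ ≡ 4·17 ≡ 31.
  x = λ² - 15 - 15 = 961 - 30 ≡ 6; y = λ·(15 - 6) - 12 ≡ 8. → (6, 8)
double: tangent at (6, 8): λ = (3·6² + 32)/(2·8) ≡ 29/16. 16⁻¹ ≡ 7 (mod 37), so λ ≡ 29·7 ≡ 18.
  x = λ² - 6 - 6 = 324 - 12 ≡ 16; y = λ·(6 - 16) - 8 ≡ 34. → (16, 34)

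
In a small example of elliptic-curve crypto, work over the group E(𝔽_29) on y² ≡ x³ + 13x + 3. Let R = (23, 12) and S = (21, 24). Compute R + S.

(23, 12) + (21, 24). λ = (24 - 12)/(21 - 23) ≡ 12/27 mod 29. 27⁻¹ ≡ 14 (mod 29), so λ ≡ 23.
  x = λ² - 23 - 21 = 529 - 44 ≡ 21; y = λ·(23 - 21) - 12 ≡ 5. → (21, 5)

(21, 5)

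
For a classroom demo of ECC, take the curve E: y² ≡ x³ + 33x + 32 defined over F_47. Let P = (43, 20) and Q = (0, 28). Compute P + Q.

(43, 20) + (0, 28). λ = (28 - 20)/(0 - 43) ≡ 8/4 mod 47. 4⁻¹ ≡ 12 (mod 47) since 4·12 = 48 ≡ 1, so λ ≡ 2.
  x = λ² - 43 - 0 = 4 - 43 ≡ 8; y = λ·(43 - 8) - 20 ≡ 3. → (8, 3)

(8, 3)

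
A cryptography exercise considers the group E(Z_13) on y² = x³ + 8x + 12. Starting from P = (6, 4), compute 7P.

Repeated addition: build up to 7P.
2P: tangent at (6, 4): λ = (3·6² + 8)/(2·4) ≡ 12/8. 8⁻¹ ≡ 5 (mod 13), so λ ≡ 12·5 ≡ 8.
  x = λ² - 6 - 6 = 64 - 12 ≡ 0; y = λ·(6 - 0) - 4 ≡ 5. → (0, 5)
3P: (0, 5) + (6, 4). λ = (4 - 5)/(6 - 0) ≡ 12/6 mod 13. 6⁻¹ ≡ 11 (mod 13) since 6·11 = 66 ≡ 1, so λ ≡ 2.
  x = λ² - 0 - 6 = 4 - 6 ≡ 11; y = λ·(0 - 11) - 5 ≡ 12. → (11, 12)
4P: (11, 12) + (6, 4). λ = (4 - 12)/(6 - 11) ≡ 5/8 mod 13. 8⁻¹ ≡ 5 (mod 13), so λ ≡ 12.
  x = λ² - 11 - 6 = 144 - 17 ≡ 10; y = λ·(11 - 10) - 12 ≡ 0. → (10, 0)
5P: (10, 0) + (6, 4). λ = (4 - 0)/(6 - 10) ≡ 4/9 mod 13. 9⁻¹ ≡ 3 (mod 13), so λ ≡ 12.
  x = λ² - 10 - 6 = 144 - 16 ≡ 11; y = λ·(10 - 11) - 0 ≡ 1. → (11, 1)
6P: (11, 1) + (6, 4). λ = (4 - 1)/(6 - 11) ≡ 3/8 mod 13. 8⁻¹ ≡ 5 (mod 13), so λ ≡ 2.
  x = λ² - 11 - 6 = 4 - 17 ≡ 0; y = λ·(11 - 0) - 1 ≡ 8. → (0, 8)
7P: (0, 8) + (6, 4). λ = (4 - 8)/(6 - 0) ≡ 9/6 mod 13. 6⁻¹ ≡ 11 (mod 13) since 6·11 = 66 ≡ 1, so λ ≡ 8.
  x = λ² - 0 - 6 = 64 - 6 ≡ 6; y = λ·(0 - 6) - 8 ≡ 9. → (6, 9)

(6, 9)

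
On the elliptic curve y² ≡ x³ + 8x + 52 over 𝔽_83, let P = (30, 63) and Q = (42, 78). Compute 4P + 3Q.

First 4P:
Repeated addition: build up to 4P.
2P: tangent at (30, 63): λ = (3·30² + 8)/(2·63) ≡ 52/43. 43⁻¹ ≡ 56 (mod 83) since 43·56 = 2408 ≡ 1, so λ ≡ 52·56 ≡ 7.
  x = λ² - 30 - 30 = 49 - 60 ≡ 72; y = λ·(30 - 72) - 63 ≡ 58. → (72, 58)
3P: (72, 58) + (30, 63). λ = (63 - 58)/(30 - 72) ≡ 5/41 mod 83. 41⁻¹ ≡ 81 (mod 83) since 41·81 = 3321 ≡ 1, so λ ≡ 73.
  x = λ² - 72 - 30 = 5329 - 102 ≡ 81; y = λ·(72 - 81) - 58 ≡ 32. → (81, 32)
4P: (81, 32) + (30, 63). λ = (63 - 32)/(30 - 81) ≡ 31/32 mod 83. 32⁻¹ ≡ 13 (mod 83), so λ ≡ 71.
  x = λ² - 81 - 30 = 5041 - 111 ≡ 33; y = λ·(81 - 33) - 32 ≡ 56. → (33, 56)
4P = (33, 56).
Next 3Q:
Repeated addition: build up to 3Q.
2Q: tangent at (42, 78): λ = (3·42² + 8)/(2·78) ≡ 71/73. 73⁻¹ ≡ 58 (mod 83) since 73·58 = 4234 ≡ 1, so λ ≡ 71·58 ≡ 51.
  x = λ² - 42 - 42 = 2601 - 84 ≡ 27; y = λ·(42 - 27) - 78 ≡ 23. → (27, 23)
3Q: (27, 23) + (42, 78). λ = (78 - 23)/(42 - 27) ≡ 55/15 mod 83. 15⁻¹ ≡ 72 (mod 83), so λ ≡ 59.
  x = λ² - 27 - 42 = 3481 - 69 ≡ 9; y = λ·(27 - 9) - 23 ≡ 43. → (9, 43)
3Q = (9, 43).
Finally 4P + 3Q:
(33, 56) + (9, 43). λ = (43 - 56)/(9 - 33) ≡ 70/59 mod 83. 59⁻¹ ≡ 38 (mod 83), so λ ≡ 4.
  x = λ² - 33 - 9 = 16 - 42 ≡ 57; y = λ·(33 - 57) - 56 ≡ 14. → (57, 14)

(57, 14)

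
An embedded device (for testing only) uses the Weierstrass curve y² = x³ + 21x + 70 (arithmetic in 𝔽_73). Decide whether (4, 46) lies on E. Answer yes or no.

y² = 46² ≡ 72; x³ + 21x + 70 = 218 ≡ 72 (mod 73). 72 = 72.

yes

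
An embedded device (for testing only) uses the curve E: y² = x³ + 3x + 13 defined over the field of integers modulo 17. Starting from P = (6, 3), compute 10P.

O

Repeated addition: build up to 10P.
2P: tangent at (6, 3): λ = (3·6² + 3)/(2·3) ≡ 9/6. 6⁻¹ ≡ 3 (mod 17) since 6·3 = 18 ≡ 1, so λ ≡ 9·3 ≡ 10.
  x = λ² - 6 - 6 = 100 - 12 ≡ 3; y = λ·(6 - 3) - 3 ≡ 10. → (3, 10)
3P: (3, 10) + (6, 3). λ = (3 - 10)/(6 - 3) ≡ 10/3 mod 17. 3⁻¹ ≡ 6 (mod 17) since 3·6 = 18 ≡ 1, so λ ≡ 9.
  x = λ² - 3 - 6 = 81 - 9 ≡ 4; y = λ·(3 - 4) - 10 ≡ 15. → (4, 15)
4P: (4, 15) + (6, 3). λ = (3 - 15)/(6 - 4) ≡ 5/2 mod 17. 2⁻¹ ≡ 9 (mod 17), so λ ≡ 11.
  x = λ² - 4 - 6 = 121 - 10 ≡ 9; y = λ·(4 - 9) - 15 ≡ 15. → (9, 15)
5P: (9, 15) + (6, 3). λ = (3 - 15)/(6 - 9) ≡ 5/14 mod 17. 14⁻¹ ≡ 11 (mod 17), so λ ≡ 4.
  x = λ² - 9 - 6 = 16 - 15 ≡ 1; y = λ·(9 - 1) - 15 ≡ 0. → (1, 0)
6P: (1, 0) + (6, 3). λ = (3 - 0)/(6 - 1) ≡ 3/5 mod 17. 5⁻¹ ≡ 7 (mod 17), so λ ≡ 4.
  x = λ² - 1 - 6 = 16 - 7 ≡ 9; y = λ·(1 - 9) - 0 ≡ 2. → (9, 2)
7P: (9, 2) + (6, 3). λ = (3 - 2)/(6 - 9) ≡ 1/14 mod 17. 14⁻¹ ≡ 11 (mod 17) since 14·11 = 154 ≡ 1, so λ ≡ 11.
  x = λ² - 9 - 6 = 121 - 15 ≡ 4; y = λ·(9 - 4) - 2 ≡ 2. → (4, 2)
8P: (4, 2) + (6, 3). λ = (3 - 2)/(6 - 4) ≡ 1/2 mod 17. 2⁻¹ ≡ 9 (mod 17) since 2·9 = 18 ≡ 1, so λ ≡ 9.
  x = λ² - 4 - 6 = 81 - 10 ≡ 3; y = λ·(4 - 3) - 2 ≡ 7. → (3, 7)
9P: (3, 7) + (6, 3). λ = (3 - 7)/(6 - 3) ≡ 13/3 mod 17. 3⁻¹ ≡ 6 (mod 17), so λ ≡ 10.
  x = λ² - 3 - 6 = 100 - 9 ≡ 6; y = λ·(3 - 6) - 7 ≡ 14. → (6, 14)
10P: (6, 14) + (6, 3): same x and y₁ ≡ -y₂, so the sum is ∞.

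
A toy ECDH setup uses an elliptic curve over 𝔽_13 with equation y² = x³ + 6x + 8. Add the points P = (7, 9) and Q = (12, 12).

(7, 9) + (12, 12). λ = (12 - 9)/(12 - 7) ≡ 3/5 mod 13. 5⁻¹ ≡ 8 (mod 13), so λ ≡ 11.
  x = λ² - 7 - 12 = 121 - 19 ≡ 11; y = λ·(7 - 11) - 9 ≡ 12. → (11, 12)

(11, 12)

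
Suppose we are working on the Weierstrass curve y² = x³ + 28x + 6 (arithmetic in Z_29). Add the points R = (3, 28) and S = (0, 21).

(3, 28) + (0, 21). λ = (21 - 28)/(0 - 3) ≡ 22/26 mod 29. 26⁻¹ ≡ 19 (mod 29), so λ ≡ 12.
  x = λ² - 3 - 0 = 144 - 3 ≡ 25; y = λ·(3 - 25) - 28 ≡ 27. → (25, 27)

(25, 27)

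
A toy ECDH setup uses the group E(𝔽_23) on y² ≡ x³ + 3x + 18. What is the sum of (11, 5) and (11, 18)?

The two points share x = 11 and their y-coordinates satisfy 5 + 18 ≡ 0 (mod 23), so they are inverses. Their sum is ∞.

O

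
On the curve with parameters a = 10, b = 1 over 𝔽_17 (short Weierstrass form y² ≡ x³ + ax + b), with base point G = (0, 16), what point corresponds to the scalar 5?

(12, 8)

Repeated addition: build up to 5G.
2G: tangent at (0, 16): λ = (3·0² + 10)/(2·16) ≡ 10/15. 15⁻¹ ≡ 8 (mod 17), so λ ≡ 10·8 ≡ 12.
  x = λ² - 0 - 0 = 144 - 0 ≡ 8; y = λ·(0 - 8) - 16 ≡ 7. → (8, 7)
3G: (8, 7) + (0, 16). λ = (16 - 7)/(0 - 8) ≡ 9/9 mod 17. 9⁻¹ ≡ 2 (mod 17), so λ ≡ 1.
  x = λ² - 8 - 0 = 1 - 8 ≡ 10; y = λ·(8 - 10) - 7 ≡ 8. → (10, 8)
4G: (10, 8) + (0, 16). λ = (16 - 8)/(0 - 10) ≡ 8/7 mod 17. 7⁻¹ ≡ 5 (mod 17), so λ ≡ 6.
  x = λ² - 10 - 0 = 36 - 10 ≡ 9; y = λ·(10 - 9) - 8 ≡ 15. → (9, 15)
5G: (9, 15) + (0, 16). λ = (16 - 15)/(0 - 9) ≡ 1/8 mod 17. 8⁻¹ ≡ 15 (mod 17), so λ ≡ 15.
  x = λ² - 9 - 0 = 225 - 9 ≡ 12; y = λ·(9 - 12) - 15 ≡ 8. → (12, 8)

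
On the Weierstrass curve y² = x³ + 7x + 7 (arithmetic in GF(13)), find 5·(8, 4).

(3, 9)

Write G = (8, 4).
Double-and-add on 5 = (101)₂. Start with G = (8, 4) for the leading 1-bit.
double: tangent at (8, 4): λ = (3·8² + 7)/(2·4) ≡ 4/8. 8⁻¹ ≡ 5 (mod 13) since 8·5 = 40 ≡ 1, so λ ≡ 4·5 ≡ 7.
  x = λ² - 8 - 8 = 49 - 16 ≡ 7; y = λ·(8 - 7) - 4 ≡ 3. → (7, 3)
double: tangent at (7, 3): λ = (3·7² + 7)/(2·3) ≡ 11/6. 6⁻¹ ≡ 11 (mod 13), so λ ≡ 11·11 ≡ 4.
  x = λ² - 7 - 7 = 16 - 14 ≡ 2; y = λ·(7 - 2) - 3 ≡ 4. → (2, 4)
add G: (2, 4) + (8, 4). λ = (4 - 4)/(8 - 2) ≡ 0/6 mod 13. 6⁻¹ ≡ 11 (mod 13) since 6·11 = 66 ≡ 1, so λ ≡ 0.
  x = λ² - 2 - 8 = 0 - 10 ≡ 3; y = λ·(2 - 3) - 4 ≡ 9. → (3, 9)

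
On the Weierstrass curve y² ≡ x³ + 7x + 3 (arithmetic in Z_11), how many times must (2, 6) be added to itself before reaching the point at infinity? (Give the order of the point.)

5

2P: tangent at (2, 6): λ = (3·2² + 7)/(2·6) ≡ 8/1. 1⁻¹ ≡ 1 (mod 11) since 1·1 = 1 ≡ 1, so λ ≡ 8·1 ≡ 8.
  x = λ² - 2 - 2 = 64 - 4 ≡ 5; y = λ·(2 - 5) - 6 ≡ 3. → (5, 3)
3P: (5, 3) + (2, 6). λ = (6 - 3)/(2 - 5) ≡ 3/8 mod 11. 8⁻¹ ≡ 7 (mod 11) since 8·7 = 56 ≡ 1, so λ ≡ 10.
  x = λ² - 5 - 2 = 100 - 7 ≡ 5; y = λ·(5 - 5) - 3 ≡ 8. → (5, 8)
4P: (5, 8) + (2, 6). λ = (6 - 8)/(2 - 5) ≡ 9/8 mod 11. 8⁻¹ ≡ 7 (mod 11), so λ ≡ 8.
  x = λ² - 5 - 2 = 64 - 7 ≡ 2; y = λ·(5 - 2) - 8 ≡ 5. → (2, 5)
5P: (2, 5) + (2, 6): same x and y₁ ≡ -y₂, so the sum is the point at infinity.
5P = the point at infinity, so the order is 5.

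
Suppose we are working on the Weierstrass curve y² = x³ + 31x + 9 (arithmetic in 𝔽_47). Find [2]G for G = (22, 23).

tangent at (22, 23): λ = (3·22² + 31)/(2·23) ≡ 26/46. 46⁻¹ ≡ 46 (mod 47) since 46·46 = 2116 ≡ 1, so λ ≡ 26·46 ≡ 21.
  x = λ² - 22 - 22 = 441 - 44 ≡ 21; y = λ·(22 - 21) - 23 ≡ 45. → (21, 45)

(21, 45)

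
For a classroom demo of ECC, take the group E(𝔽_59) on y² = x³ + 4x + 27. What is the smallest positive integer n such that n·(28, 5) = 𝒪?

2P: tangent at (28, 5): λ = (3·28² + 4)/(2·5) ≡ 55/10. 10⁻¹ ≡ 6 (mod 59), so λ ≡ 55·6 ≡ 35.
  x = λ² - 28 - 28 = 1225 - 56 ≡ 48; y = λ·(28 - 48) - 5 ≡ 3. → (48, 3)
3P: (48, 3) + (28, 5). λ = (5 - 3)/(28 - 48) ≡ 2/39 mod 59. 39⁻¹ ≡ 56 (mod 59), so λ ≡ 53.
  x = λ² - 48 - 28 = 2809 - 76 ≡ 19; y = λ·(48 - 19) - 3 ≡ 0. → (19, 0)
4P: (19, 0) + (28, 5). λ = (5 - 0)/(28 - 19) ≡ 5/9 mod 59. 9⁻¹ ≡ 46 (mod 59) since 9·46 = 414 ≡ 1, so λ ≡ 53.
  x = λ² - 19 - 28 = 2809 - 47 ≡ 48; y = λ·(19 - 48) - 0 ≡ 56. → (48, 56)
5P: (48, 56) + (28, 5). λ = (5 - 56)/(28 - 48) ≡ 8/39 mod 59. 39⁻¹ ≡ 56 (mod 59), so λ ≡ 35.
  x = λ² - 48 - 28 = 1225 - 76 ≡ 28; y = λ·(48 - 28) - 56 ≡ 54. → (28, 54)
6P: (28, 54) + (28, 5): same x and y₁ ≡ -y₂, so the sum is 𝒪.
6P = 𝒪, so the order is 6.

6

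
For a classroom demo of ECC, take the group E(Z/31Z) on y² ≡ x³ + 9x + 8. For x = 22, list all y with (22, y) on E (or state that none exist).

x³ + 9x + 8 = 10854 ≡ 4 (mod 31).
Square roots of 4 mod 31: 2 and 29 (since 2² = 4 ≡ 4).

2, 29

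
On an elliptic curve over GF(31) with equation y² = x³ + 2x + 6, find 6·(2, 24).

(29, 26)

Write P = (2, 24).
Double-and-add on 6 = (110)₂. Start with P = (2, 24) for the leading 1-bit.
double: tangent at (2, 24): λ = (3·2² + 2)/(2·24) ≡ 14/17. 17⁻¹ ≡ 11 (mod 31), so λ ≡ 14·11 ≡ 30.
  x = λ² - 2 - 2 = 900 - 4 ≡ 28; y = λ·(2 - 28) - 24 ≡ 2. → (28, 2)
add P: (28, 2) + (2, 24). λ = (24 - 2)/(2 - 28) ≡ 22/5 mod 31. 5⁻¹ ≡ 25 (mod 31) since 5·25 = 125 ≡ 1, so λ ≡ 23.
  x = λ² - 28 - 2 = 529 - 30 ≡ 3; y = λ·(28 - 3) - 2 ≡ 15. → (3, 15)
double: tangent at (3, 15): λ = (3·3² + 2)/(2·15) ≡ 29/30. 30⁻¹ ≡ 30 (mod 31) since 30·30 = 900 ≡ 1, so λ ≡ 29·30 ≡ 2.
  x = λ² - 3 - 3 = 4 - 6 ≡ 29; y = λ·(3 - 29) - 15 ≡ 26. → (29, 26)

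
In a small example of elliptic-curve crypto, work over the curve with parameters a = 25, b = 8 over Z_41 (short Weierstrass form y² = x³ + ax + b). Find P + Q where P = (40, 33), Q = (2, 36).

(40, 33) + (2, 36). λ = (36 - 33)/(2 - 40) ≡ 3/3 mod 41. 3⁻¹ ≡ 14 (mod 41), so λ ≡ 1.
  x = λ² - 40 - 2 = 1 - 42 ≡ 0; y = λ·(40 - 0) - 33 ≡ 7. → (0, 7)

(0, 7)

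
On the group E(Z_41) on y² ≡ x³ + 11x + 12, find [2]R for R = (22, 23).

tangent at (22, 23): λ = (3·22² + 11)/(2·23) ≡ 28/5. 5⁻¹ ≡ 33 (mod 41) since 5·33 = 165 ≡ 1, so λ ≡ 28·33 ≡ 22.
  x = λ² - 22 - 22 = 484 - 44 ≡ 30; y = λ·(22 - 30) - 23 ≡ 6. → (30, 6)

(30, 6)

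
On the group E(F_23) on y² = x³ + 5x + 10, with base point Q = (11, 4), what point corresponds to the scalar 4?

(22, 2)

Double-and-add on 4 = (100)₂. Start with Q = (11, 4) for the leading 1-bit.
double: tangent at (11, 4): λ = (3·11² + 5)/(2·4) ≡ 0/8. 8⁻¹ ≡ 3 (mod 23), so λ ≡ 0·3 ≡ 0.
  x = λ² - 11 - 11 = 0 - 22 ≡ 1; y = λ·(11 - 1) - 4 ≡ 19. → (1, 19)
double: tangent at (1, 19): λ = (3·1² + 5)/(2·19) ≡ 8/15. 15⁻¹ ≡ 20 (mod 23), so λ ≡ 8·20 ≡ 22.
  x = λ² - 1 - 1 = 484 - 2 ≡ 22; y = λ·(1 - 22) - 19 ≡ 2. → (22, 2)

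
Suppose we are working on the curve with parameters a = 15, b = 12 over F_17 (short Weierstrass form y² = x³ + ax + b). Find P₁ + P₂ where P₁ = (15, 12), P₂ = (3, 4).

(7, 16)

(15, 12) + (3, 4). λ = (4 - 12)/(3 - 15) ≡ 9/5 mod 17. 5⁻¹ ≡ 7 (mod 17) since 5·7 = 35 ≡ 1, so λ ≡ 12.
  x = λ² - 15 - 3 = 144 - 18 ≡ 7; y = λ·(15 - 7) - 12 ≡ 16. → (7, 16)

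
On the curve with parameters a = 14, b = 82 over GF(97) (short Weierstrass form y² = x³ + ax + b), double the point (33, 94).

(4, 69)

tangent at (33, 94): λ = (3·33² + 14)/(2·94) ≡ 80/91. 91⁻¹ ≡ 16 (mod 97), so λ ≡ 80·16 ≡ 19.
  x = λ² - 33 - 33 = 361 - 66 ≡ 4; y = λ·(33 - 4) - 94 ≡ 69. → (4, 69)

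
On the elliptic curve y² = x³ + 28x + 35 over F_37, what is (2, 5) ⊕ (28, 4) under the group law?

(33, 9)

(2, 5) + (28, 4). λ = (4 - 5)/(28 - 2) ≡ 36/26 mod 37. 26⁻¹ ≡ 10 (mod 37), so λ ≡ 27.
  x = λ² - 2 - 28 = 729 - 30 ≡ 33; y = λ·(2 - 33) - 5 ≡ 9. → (33, 9)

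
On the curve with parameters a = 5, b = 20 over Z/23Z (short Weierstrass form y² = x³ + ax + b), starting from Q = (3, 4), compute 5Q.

Repeated addition: build up to 5Q.
2Q: tangent at (3, 4): λ = (3·3² + 5)/(2·4) ≡ 9/8. 8⁻¹ ≡ 3 (mod 23), so λ ≡ 9·3 ≡ 4.
  x = λ² - 3 - 3 = 16 - 6 ≡ 10; y = λ·(3 - 10) - 4 ≡ 14. → (10, 14)
3Q: (10, 14) + (3, 4). λ = (4 - 14)/(3 - 10) ≡ 13/16 mod 23. 16⁻¹ ≡ 13 (mod 23), so λ ≡ 8.
  x = λ² - 10 - 3 = 64 - 13 ≡ 5; y = λ·(10 - 5) - 14 ≡ 3. → (5, 3)
4Q: (5, 3) + (3, 4). λ = (4 - 3)/(3 - 5) ≡ 1/21 mod 23. 21⁻¹ ≡ 11 (mod 23) since 21·11 = 231 ≡ 1, so λ ≡ 11.
  x = λ² - 5 - 3 = 121 - 8 ≡ 21; y = λ·(5 - 21) - 3 ≡ 5. → (21, 5)
5Q: (21, 5) + (3, 4). λ = (4 - 5)/(3 - 21) ≡ 22/5 mod 23. 5⁻¹ ≡ 14 (mod 23) since 5·14 = 70 ≡ 1, so λ ≡ 9.
  x = λ² - 21 - 3 = 81 - 24 ≡ 11; y = λ·(21 - 11) - 5 ≡ 16. → (11, 16)

(11, 16)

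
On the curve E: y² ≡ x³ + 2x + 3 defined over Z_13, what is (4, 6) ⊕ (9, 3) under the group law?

(4, 7)

(4, 6) + (9, 3). λ = (3 - 6)/(9 - 4) ≡ 10/5 mod 13. 5⁻¹ ≡ 8 (mod 13), so λ ≡ 2.
  x = λ² - 4 - 9 = 4 - 13 ≡ 4; y = λ·(4 - 4) - 6 ≡ 7. → (4, 7)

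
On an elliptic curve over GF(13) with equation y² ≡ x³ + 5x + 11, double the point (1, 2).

(2, 9)

tangent at (1, 2): λ = (3·1² + 5)/(2·2) ≡ 8/4. 4⁻¹ ≡ 10 (mod 13) since 4·10 = 40 ≡ 1, so λ ≡ 8·10 ≡ 2.
  x = λ² - 1 - 1 = 4 - 2 ≡ 2; y = λ·(1 - 2) - 2 ≡ 9. → (2, 9)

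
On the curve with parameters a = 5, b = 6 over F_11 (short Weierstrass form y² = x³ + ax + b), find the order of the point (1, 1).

6

2P: tangent at (1, 1): λ = (3·1² + 5)/(2·1) ≡ 8/2. 2⁻¹ ≡ 6 (mod 11), so λ ≡ 8·6 ≡ 4.
  x = λ² - 1 - 1 = 16 - 2 ≡ 3; y = λ·(1 - 3) - 1 ≡ 2. → (3, 2)
3P: (3, 2) + (1, 1). λ = (1 - 2)/(1 - 3) ≡ 10/9 mod 11. 9⁻¹ ≡ 5 (mod 11), so λ ≡ 6.
  x = λ² - 3 - 1 = 36 - 4 ≡ 10; y = λ·(3 - 10) - 2 ≡ 0. → (10, 0)
4P: (10, 0) + (1, 1). λ = (1 - 0)/(1 - 10) ≡ 1/2 mod 11. 2⁻¹ ≡ 6 (mod 11), so λ ≡ 6.
  x = λ² - 10 - 1 = 36 - 11 ≡ 3; y = λ·(10 - 3) - 0 ≡ 9. → (3, 9)
5P: (3, 9) + (1, 1). λ = (1 - 9)/(1 - 3) ≡ 3/9 mod 11. 9⁻¹ ≡ 5 (mod 11), so λ ≡ 4.
  x = λ² - 3 - 1 = 16 - 4 ≡ 1; y = λ·(3 - 1) - 9 ≡ 10. → (1, 10)
6P: (1, 10) + (1, 1): same x and y₁ ≡ -y₂, so the sum is O.
6P = O, so the order is 6.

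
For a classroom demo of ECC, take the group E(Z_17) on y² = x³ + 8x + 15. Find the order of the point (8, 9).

8

2P: tangent at (8, 9): λ = (3·8² + 8)/(2·9) ≡ 13/1. 1⁻¹ ≡ 1 (mod 17) since 1·1 = 1 ≡ 1, so λ ≡ 13·1 ≡ 13.
  x = λ² - 8 - 8 = 169 - 16 ≡ 0; y = λ·(8 - 0) - 9 ≡ 10. → (0, 10)
3P: (0, 10) + (8, 9). λ = (9 - 10)/(8 - 0) ≡ 16/8 mod 17. 8⁻¹ ≡ 15 (mod 17) since 8·15 = 120 ≡ 1, so λ ≡ 2.
  x = λ² - 0 - 8 = 4 - 8 ≡ 13; y = λ·(0 - 13) - 10 ≡ 15. → (13, 15)
4P: (13, 15) + (8, 9). λ = (9 - 15)/(8 - 13) ≡ 11/12 mod 17. 12⁻¹ ≡ 10 (mod 17), so λ ≡ 8.
  x = λ² - 13 - 8 = 64 - 21 ≡ 9; y = λ·(13 - 9) - 15 ≡ 0. → (9, 0)
5P: (9, 0) + (8, 9). λ = (9 - 0)/(8 - 9) ≡ 9/16 mod 17. 16⁻¹ ≡ 16 (mod 17) since 16·16 = 256 ≡ 1, so λ ≡ 8.
  x = λ² - 9 - 8 = 64 - 17 ≡ 13; y = λ·(9 - 13) - 0 ≡ 2. → (13, 2)
6P: (13, 2) + (8, 9). λ = (9 - 2)/(8 - 13) ≡ 7/12 mod 17. 12⁻¹ ≡ 10 (mod 17), so λ ≡ 2.
  x = λ² - 13 - 8 = 4 - 21 ≡ 0; y = λ·(13 - 0) - 2 ≡ 7. → (0, 7)
7P: (0, 7) + (8, 9). λ = (9 - 7)/(8 - 0) ≡ 2/8 mod 17. 8⁻¹ ≡ 15 (mod 17), so λ ≡ 13.
  x = λ² - 0 - 8 = 169 - 8 ≡ 8; y = λ·(0 - 8) - 7 ≡ 8. → (8, 8)
8P: (8, 8) + (8, 9): same x and y₁ ≡ -y₂, so the sum is ∞.
8P = ∞, so the order is 8.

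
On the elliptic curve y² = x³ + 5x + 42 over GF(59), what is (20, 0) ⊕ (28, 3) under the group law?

(20, 0) + (28, 3). λ = (3 - 0)/(28 - 20) ≡ 3/8 mod 59. 8⁻¹ ≡ 37 (mod 59), so λ ≡ 52.
  x = λ² - 20 - 28 = 2704 - 48 ≡ 1; y = λ·(20 - 1) - 0 ≡ 44. → (1, 44)

(1, 44)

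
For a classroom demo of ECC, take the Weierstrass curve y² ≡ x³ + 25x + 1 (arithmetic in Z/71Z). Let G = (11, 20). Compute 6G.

Double-and-add on 6 = (110)₂. Start with G = (11, 20) for the leading 1-bit.
double: tangent at (11, 20): λ = (3·11² + 25)/(2·20) ≡ 33/40. 40⁻¹ ≡ 16 (mod 71), so λ ≡ 33·16 ≡ 31.
  x = λ² - 11 - 11 = 961 - 22 ≡ 16; y = λ·(11 - 16) - 20 ≡ 38. → (16, 38)
add G: (16, 38) + (11, 20). λ = (20 - 38)/(11 - 16) ≡ 53/66 mod 71. 66⁻¹ ≡ 14 (mod 71) since 66·14 = 924 ≡ 1, so λ ≡ 32.
  x = λ² - 16 - 11 = 1024 - 27 ≡ 3; y = λ·(16 - 3) - 38 ≡ 23. → (3, 23)
double: tangent at (3, 23): λ = (3·3² + 25)/(2·23) ≡ 52/46. 46⁻¹ ≡ 17 (mod 71), so λ ≡ 52·17 ≡ 32.
  x = λ² - 3 - 3 = 1024 - 6 ≡ 24; y = λ·(3 - 24) - 23 ≡ 15. → (24, 15)

(24, 15)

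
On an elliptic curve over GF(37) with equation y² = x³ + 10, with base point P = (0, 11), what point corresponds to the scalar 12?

O

Double-and-add on 12 = (1100)₂. Start with P = (0, 11) for the leading 1-bit.
double: tangent at (0, 11): λ = (3·0² + 0)/(2·11) ≡ 0/22. 22⁻¹ ≡ 32 (mod 37), so λ ≡ 0·32 ≡ 0.
  x = λ² - 0 - 0 = 0 - 0 ≡ 0; y = λ·(0 - 0) - 11 ≡ 26. → (0, 26)
add P: (0, 26) + (0, 11): same x and y₁ ≡ -y₂, so the sum is O.
double: O + O = O (identity).
double: O + O = O (identity).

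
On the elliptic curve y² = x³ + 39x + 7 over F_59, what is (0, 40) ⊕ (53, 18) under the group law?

(0, 40) + (53, 18). λ = (18 - 40)/(53 - 0) ≡ 37/53 mod 59. 53⁻¹ ≡ 49 (mod 59), so λ ≡ 43.
  x = λ² - 0 - 53 = 1849 - 53 ≡ 26; y = λ·(0 - 26) - 40 ≡ 22. → (26, 22)

(26, 22)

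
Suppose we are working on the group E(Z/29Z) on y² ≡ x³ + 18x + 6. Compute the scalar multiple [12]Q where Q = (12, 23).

Double-and-add on 12 = (1100)₂. Start with Q = (12, 23) for the leading 1-bit.
double: tangent at (12, 23): λ = (3·12² + 18)/(2·23) ≡ 15/17. 17⁻¹ ≡ 12 (mod 29) since 17·12 = 204 ≡ 1, so λ ≡ 15·12 ≡ 6.
  x = λ² - 12 - 12 = 36 - 24 ≡ 12; y = λ·(12 - 12) - 23 ≡ 6. → (12, 6)
add Q: (12, 6) + (12, 23): same x and y₁ ≡ -y₂, so the sum is O.
double: O + O = O (identity).
double: O + O = O (identity).

O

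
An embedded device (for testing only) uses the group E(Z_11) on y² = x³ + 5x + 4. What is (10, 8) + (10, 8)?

(5, 0)

tangent at (10, 8): λ = (3·10² + 5)/(2·8) ≡ 8/5. 5⁻¹ ≡ 9 (mod 11) since 5·9 = 45 ≡ 1, so λ ≡ 8·9 ≡ 6.
  x = λ² - 10 - 10 = 36 - 20 ≡ 5; y = λ·(10 - 5) - 8 ≡ 0. → (5, 0)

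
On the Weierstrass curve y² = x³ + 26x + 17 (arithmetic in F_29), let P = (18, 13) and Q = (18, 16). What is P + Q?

The two points share x = 18 and their y-coordinates satisfy 13 + 16 ≡ 0 (mod 29), so they are inverses. Their sum is O.

O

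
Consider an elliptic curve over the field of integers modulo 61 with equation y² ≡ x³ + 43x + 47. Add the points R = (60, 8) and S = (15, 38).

(0, 13)

(60, 8) + (15, 38). λ = (38 - 8)/(15 - 60) ≡ 30/16 mod 61. 16⁻¹ ≡ 42 (mod 61), so λ ≡ 40.
  x = λ² - 60 - 15 = 1600 - 75 ≡ 0; y = λ·(60 - 0) - 8 ≡ 13. → (0, 13)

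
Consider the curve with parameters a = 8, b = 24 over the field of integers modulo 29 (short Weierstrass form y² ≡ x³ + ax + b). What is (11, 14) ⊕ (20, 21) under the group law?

(11, 14) + (20, 21). λ = (21 - 14)/(20 - 11) ≡ 7/9 mod 29. 9⁻¹ ≡ 13 (mod 29), so λ ≡ 4.
  x = λ² - 11 - 20 = 16 - 31 ≡ 14; y = λ·(11 - 14) - 14 ≡ 3. → (14, 3)

(14, 3)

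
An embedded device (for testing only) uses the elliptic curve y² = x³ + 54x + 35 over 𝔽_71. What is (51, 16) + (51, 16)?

(45, 15)

tangent at (51, 16): λ = (3·51² + 54)/(2·16) ≡ 47/32. 32⁻¹ ≡ 20 (mod 71), so λ ≡ 47·20 ≡ 17.
  x = λ² - 51 - 51 = 289 - 102 ≡ 45; y = λ·(51 - 45) - 16 ≡ 15. → (45, 15)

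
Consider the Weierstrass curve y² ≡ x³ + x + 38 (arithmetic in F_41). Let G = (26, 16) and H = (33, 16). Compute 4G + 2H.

First 4G:
Double-and-add on 4 = (100)₂. Start with G = (26, 16) for the leading 1-bit.
double: tangent at (26, 16): λ = (3·26² + 1)/(2·16) ≡ 20/32. 32⁻¹ ≡ 9 (mod 41), so λ ≡ 20·9 ≡ 16.
  x = λ² - 26 - 26 = 256 - 52 ≡ 40; y = λ·(26 - 40) - 16 ≡ 6. → (40, 6)
double: tangent at (40, 6): λ = (3·40² + 1)/(2·6) ≡ 4/12. 12⁻¹ ≡ 24 (mod 41), so λ ≡ 4·24 ≡ 14.
  x = λ² - 40 - 40 = 196 - 80 ≡ 34; y = λ·(40 - 34) - 6 ≡ 37. → (34, 37)
4G = (34, 37).
Next 2H:
Repeated addition: build up to 2H.
2H: tangent at (33, 16): λ = (3·33² + 1)/(2·16) ≡ 29/32. 32⁻¹ ≡ 9 (mod 41) since 32·9 = 288 ≡ 1, so λ ≡ 29·9 ≡ 15.
  x = λ² - 33 - 33 = 225 - 66 ≡ 36; y = λ·(33 - 36) - 16 ≡ 21. → (36, 21)
2H = (36, 21).
Finally 4G + 2H:
(34, 37) + (36, 21). λ = (21 - 37)/(36 - 34) ≡ 25/2 mod 41. 2⁻¹ ≡ 21 (mod 41), so λ ≡ 33.
  x = λ² - 34 - 36 = 1089 - 70 ≡ 35; y = λ·(34 - 35) - 37 ≡ 12. → (35, 12)

(35, 12)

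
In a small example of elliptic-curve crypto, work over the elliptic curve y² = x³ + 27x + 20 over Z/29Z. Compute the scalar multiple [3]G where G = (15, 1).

Repeated addition: build up to 3G.
2G: tangent at (15, 1): λ = (3·15² + 27)/(2·1) ≡ 6/2. 2⁻¹ ≡ 15 (mod 29), so λ ≡ 6·15 ≡ 3.
  x = λ² - 15 - 15 = 9 - 30 ≡ 8; y = λ·(15 - 8) - 1 ≡ 20. → (8, 20)
3G: (8, 20) + (15, 1). λ = (1 - 20)/(15 - 8) ≡ 10/7 mod 29. 7⁻¹ ≡ 25 (mod 29), so λ ≡ 18.
  x = λ² - 8 - 15 = 324 - 23 ≡ 11; y = λ·(8 - 11) - 20 ≡ 13. → (11, 13)

(11, 13)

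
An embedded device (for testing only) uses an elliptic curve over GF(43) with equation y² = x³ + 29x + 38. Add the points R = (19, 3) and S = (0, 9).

(16, 30)

(19, 3) + (0, 9). λ = (9 - 3)/(0 - 19) ≡ 6/24 mod 43. 24⁻¹ ≡ 9 (mod 43) since 24·9 = 216 ≡ 1, so λ ≡ 11.
  x = λ² - 19 - 0 = 121 - 19 ≡ 16; y = λ·(19 - 16) - 3 ≡ 30. → (16, 30)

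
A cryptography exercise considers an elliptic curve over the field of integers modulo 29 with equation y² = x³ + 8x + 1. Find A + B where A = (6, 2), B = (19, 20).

(3, 20)

(6, 2) + (19, 20). λ = (20 - 2)/(19 - 6) ≡ 18/13 mod 29. 13⁻¹ ≡ 9 (mod 29), so λ ≡ 17.
  x = λ² - 6 - 19 = 289 - 25 ≡ 3; y = λ·(6 - 3) - 2 ≡ 20. → (3, 20)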